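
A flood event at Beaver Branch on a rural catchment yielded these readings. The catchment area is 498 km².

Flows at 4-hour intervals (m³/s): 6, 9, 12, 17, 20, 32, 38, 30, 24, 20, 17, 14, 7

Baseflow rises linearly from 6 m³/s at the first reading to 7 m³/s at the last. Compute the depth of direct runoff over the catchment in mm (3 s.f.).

Direct runoff: 0.00, 2.92, 5.83, 10.75, 13.67, 25.58, 31.50, 23.42, 17.33, 13.25, 10.17, 7.08, 0.00 m³/s; ΣQ_DR = 161.5 m³/s.
V = ΣQ_DR · Δt = 161.5 × 14400 s = 2.326 × 10^6 m³.
Over A = 498 km², depth = V / A = 4.67 mm.

d ≈ 4.67 mm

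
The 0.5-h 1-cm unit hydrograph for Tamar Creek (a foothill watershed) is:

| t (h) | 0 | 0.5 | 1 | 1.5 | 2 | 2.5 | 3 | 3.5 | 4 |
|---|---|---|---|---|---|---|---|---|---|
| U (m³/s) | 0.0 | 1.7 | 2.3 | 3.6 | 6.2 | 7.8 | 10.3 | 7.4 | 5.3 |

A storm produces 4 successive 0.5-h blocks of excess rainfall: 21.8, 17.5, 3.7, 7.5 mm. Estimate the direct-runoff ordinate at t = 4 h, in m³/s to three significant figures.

Q ≈ 34.2 m³/s

By discrete convolution, Q_j = Σ (P_i / 10 mm) · U_{j−i}.
At t = 4 h (j=8): Q = (21.8/10)·5.3 + (17.5/10)·7.4 + (3.7/10)·10.3 + (7.5/10)·7.8 = 34.2 m³/s.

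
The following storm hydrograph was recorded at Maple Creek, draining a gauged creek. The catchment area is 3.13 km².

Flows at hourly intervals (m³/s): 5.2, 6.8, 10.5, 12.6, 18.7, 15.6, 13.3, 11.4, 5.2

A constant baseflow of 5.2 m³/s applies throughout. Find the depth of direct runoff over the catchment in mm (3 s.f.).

d ≈ 60.4 mm

Direct runoff: 0.0, 1.6, 5.3, 7.4, 13.5, 10.4, 8.1, 6.2, 0.0 m³/s; ΣQ_DR = 52.50 m³/s.
V = ΣQ_DR · Δt = 52.50 × 3600 s = 1.890 × 10^5 m³.
Over A = 3.13 km², depth = V / A = 60.4 mm.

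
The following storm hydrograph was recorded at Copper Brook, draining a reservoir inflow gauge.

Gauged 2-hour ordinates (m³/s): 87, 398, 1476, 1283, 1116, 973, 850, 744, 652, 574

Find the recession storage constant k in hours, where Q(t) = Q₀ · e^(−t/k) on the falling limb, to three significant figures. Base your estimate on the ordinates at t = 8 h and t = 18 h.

On the falling limb, Q drops from 1116 to 574 m³/s between t = 8 h and t = 18 h (Δt = 10 h).
k = −Δt / ln(Q₂/Q₁) = −10 / ln(574/1116) = 15.0 h.

k ≈ 15.0 h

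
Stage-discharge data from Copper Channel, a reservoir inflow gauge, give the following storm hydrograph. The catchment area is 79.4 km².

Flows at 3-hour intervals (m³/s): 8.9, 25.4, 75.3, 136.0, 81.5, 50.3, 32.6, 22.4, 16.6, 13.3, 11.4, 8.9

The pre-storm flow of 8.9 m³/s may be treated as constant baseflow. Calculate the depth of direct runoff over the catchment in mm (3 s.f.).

Direct runoff: 0.0, 16.5, 66.4, 127.1, 72.6, 41.4, 23.7, 13.5, 7.7, 4.4, 2.5, 0.0 m³/s; ΣQ_DR = 375.8 m³/s.
V = ΣQ_DR · Δt = 375.8 × 10800 s = 4.059 × 10^6 m³.
Over A = 79.4 km², depth = V / A = 51.1 mm.

d ≈ 51.1 mm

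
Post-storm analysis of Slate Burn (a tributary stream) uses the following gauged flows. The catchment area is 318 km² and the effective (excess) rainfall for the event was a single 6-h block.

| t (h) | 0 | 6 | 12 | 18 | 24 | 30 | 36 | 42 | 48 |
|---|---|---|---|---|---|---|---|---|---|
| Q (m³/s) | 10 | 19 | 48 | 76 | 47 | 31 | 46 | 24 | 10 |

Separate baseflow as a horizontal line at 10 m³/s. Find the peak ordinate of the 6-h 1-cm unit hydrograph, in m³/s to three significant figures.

Direct runoff: 0.0, 9.0, 38.0, 66.0, 37.0, 21.0, 36.0, 14.0, 0.0 m³/s; ΣQ_DR = 221.0 m³/s, peak = 66.0 m³/s.
Runoff depth d = ΣQ_DR·Δt / A = 221.0 × 21600 / (318 km²) = 15.01 mm.
The 1-cm UH is the DRH scaled by (10 mm)/d, so U_p = 66.0 × 10/15.01 = 44.0 m³/s.

U_p ≈ 44.0 m³/s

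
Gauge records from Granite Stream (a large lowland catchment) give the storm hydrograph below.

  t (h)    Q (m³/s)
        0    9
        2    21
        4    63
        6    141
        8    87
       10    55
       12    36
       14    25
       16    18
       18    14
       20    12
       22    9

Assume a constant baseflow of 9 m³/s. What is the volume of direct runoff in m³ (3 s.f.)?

V ≈ 2.75 × 10^6 m³

Direct-runoff ordinates (Q − Q_b): 0.0, 12.0, 54.0, 132.0, 78.0, 46.0, 27.0, 16.0, 9.0, 5.0, 3.0, 0.0 m³/s.
ΣQ_DR = 382.0 m³/s.
With Δt = 2 h = 7200 s, V = ΣQ_DR · Δt = 382.0 × 7200 = 2.75 × 10^6 m³.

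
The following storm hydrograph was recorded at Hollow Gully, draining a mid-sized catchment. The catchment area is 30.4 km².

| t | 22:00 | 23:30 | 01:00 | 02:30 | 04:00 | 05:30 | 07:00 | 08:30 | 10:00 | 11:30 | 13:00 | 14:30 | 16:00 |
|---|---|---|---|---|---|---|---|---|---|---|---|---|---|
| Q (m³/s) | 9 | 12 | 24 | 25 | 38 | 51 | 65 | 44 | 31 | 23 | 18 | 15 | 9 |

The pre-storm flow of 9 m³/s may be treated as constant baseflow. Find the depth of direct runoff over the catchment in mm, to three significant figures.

Direct runoff: 0.0, 3.0, 15.0, 16.0, 29.0, 42.0, 56.0, 35.0, 22.0, 14.0, 9.0, 6.0, 0.0 m³/s; ΣQ_DR = 247.0 m³/s.
V = ΣQ_DR · Δt = 247.0 × 5400 s = 1.334 × 10^6 m³.
Over A = 30.4 km², depth = V / A = 43.9 mm.

d ≈ 43.9 mm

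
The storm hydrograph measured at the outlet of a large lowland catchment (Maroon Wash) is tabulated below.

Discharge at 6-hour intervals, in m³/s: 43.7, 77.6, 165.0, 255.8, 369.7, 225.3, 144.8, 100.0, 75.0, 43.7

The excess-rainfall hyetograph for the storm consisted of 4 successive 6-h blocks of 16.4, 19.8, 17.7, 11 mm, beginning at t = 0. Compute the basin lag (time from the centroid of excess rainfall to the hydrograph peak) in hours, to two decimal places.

Centroid of excess rainfall: t_c = Σ P_i·t̄_i / ΣP_i = 11.1541 h (block centres at 3, 9, 15, 21 h).
Hydrograph peak occurs at t = 24 h, so basin lag t_L = 24 − 11.1541 = 12.85 h.

t_L ≈ 12.85 h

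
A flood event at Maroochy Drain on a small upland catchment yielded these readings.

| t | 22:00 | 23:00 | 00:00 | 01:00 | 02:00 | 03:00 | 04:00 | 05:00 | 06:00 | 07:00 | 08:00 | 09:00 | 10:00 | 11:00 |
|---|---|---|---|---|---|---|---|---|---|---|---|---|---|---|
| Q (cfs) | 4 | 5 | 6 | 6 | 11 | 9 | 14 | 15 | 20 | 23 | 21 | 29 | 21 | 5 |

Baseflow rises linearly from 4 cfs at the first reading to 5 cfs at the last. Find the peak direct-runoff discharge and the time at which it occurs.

Subtracting baseflow gives direct-runoff ordinates: 0.00, 0.92, 1.85, 1.77, 6.69, 4.62, 9.54, 10.46, 15.38, 18.31, 16.23, 24.15, 16.08, 0.00 cfs.
The maximum is 24.15 cfs, occurring at the reading for t = 09:00.

Q_p = 24.15 cfs at t = 09:00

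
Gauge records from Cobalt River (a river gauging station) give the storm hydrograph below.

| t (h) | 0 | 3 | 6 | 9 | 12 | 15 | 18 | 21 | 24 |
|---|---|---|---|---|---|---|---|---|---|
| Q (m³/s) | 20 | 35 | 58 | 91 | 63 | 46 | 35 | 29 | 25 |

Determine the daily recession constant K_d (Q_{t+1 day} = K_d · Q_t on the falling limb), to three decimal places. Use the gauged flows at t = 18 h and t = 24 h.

Between t = 18 h and t = 24 h the flow falls from 35 to 25 m³/s over 2×3 h = 6 h.
Per-interval ratio K = (25/35)^(1/2) = 0.8452; K_d = K^(24/3) = 0.260.

K_d ≈ 0.260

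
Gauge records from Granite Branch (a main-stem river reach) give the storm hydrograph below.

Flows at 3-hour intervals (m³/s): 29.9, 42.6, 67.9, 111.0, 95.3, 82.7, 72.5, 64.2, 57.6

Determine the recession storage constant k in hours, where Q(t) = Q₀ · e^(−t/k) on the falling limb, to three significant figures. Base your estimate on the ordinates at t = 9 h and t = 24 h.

k ≈ 22.9 h

On the falling limb, Q drops from 111.0 to 57.6 m³/s between t = 9 h and t = 24 h (Δt = 15 h).
k = −Δt / ln(Q₂/Q₁) = −15 / ln(57.6/111.0) = 22.9 h.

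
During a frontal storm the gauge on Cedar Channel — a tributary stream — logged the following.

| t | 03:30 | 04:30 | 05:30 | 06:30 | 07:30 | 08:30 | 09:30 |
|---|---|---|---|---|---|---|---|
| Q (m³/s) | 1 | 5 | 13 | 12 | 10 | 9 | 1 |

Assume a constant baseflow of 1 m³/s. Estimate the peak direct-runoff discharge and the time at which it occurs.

Subtracting baseflow gives direct-runoff ordinates: 0.0, 4.0, 12.0, 11.0, 9.0, 8.0, 0.0 m³/s.
The maximum is 12.0 m³/s, occurring at the reading for t = 05:30.

Q_p = 12.0 m³/s at t = 05:30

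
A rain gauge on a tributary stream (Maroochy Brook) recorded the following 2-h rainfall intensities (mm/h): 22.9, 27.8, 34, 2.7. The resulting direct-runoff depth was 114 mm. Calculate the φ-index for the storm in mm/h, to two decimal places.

φ ≈ 9.23 mm/h

Only the 3 blocks with intensity above φ contribute runoff: 22.9, 27.8, 34 mm/h.
Σ(I−φ)·Δt = d  ⇒  (22.9+27.8+34 − 3φ)·2 = 114
φ = (84.70 − 114/2) / 3 = 9.23 mm/h.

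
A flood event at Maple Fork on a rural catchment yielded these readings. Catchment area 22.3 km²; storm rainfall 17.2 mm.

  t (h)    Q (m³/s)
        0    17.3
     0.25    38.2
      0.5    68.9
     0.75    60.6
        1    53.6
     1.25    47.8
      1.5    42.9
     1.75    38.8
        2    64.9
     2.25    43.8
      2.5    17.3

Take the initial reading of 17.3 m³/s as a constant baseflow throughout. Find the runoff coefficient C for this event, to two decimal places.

ΣQ_DR = 303.8 m³/s; V = ΣQ_DR·Δt = 2.734 × 10^5 m³.
Runoff depth d = V / A = 12.26 mm.
C = d / P = 12.26 / 17.2 = 0.71.

C ≈ 0.71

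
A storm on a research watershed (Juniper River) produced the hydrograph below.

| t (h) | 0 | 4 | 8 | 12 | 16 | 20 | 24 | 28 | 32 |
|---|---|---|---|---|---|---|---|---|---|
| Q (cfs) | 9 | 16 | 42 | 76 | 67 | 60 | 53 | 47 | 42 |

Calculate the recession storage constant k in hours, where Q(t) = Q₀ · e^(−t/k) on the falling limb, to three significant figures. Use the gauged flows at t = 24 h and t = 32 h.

On the falling limb, Q drops from 53 to 42 cfs between t = 24 h and t = 32 h (Δt = 8 h).
k = −Δt / ln(Q₂/Q₁) = −8 / ln(42/53) = 34.4 h.

k ≈ 34.4 h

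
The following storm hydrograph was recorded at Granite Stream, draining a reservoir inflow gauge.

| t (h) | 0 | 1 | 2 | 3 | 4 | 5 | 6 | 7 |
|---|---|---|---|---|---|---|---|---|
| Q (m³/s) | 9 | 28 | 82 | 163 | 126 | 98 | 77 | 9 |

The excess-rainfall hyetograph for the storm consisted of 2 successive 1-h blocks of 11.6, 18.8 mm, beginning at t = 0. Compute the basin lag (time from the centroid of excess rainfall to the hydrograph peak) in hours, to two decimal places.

t_L ≈ 1.88 h

Centroid of excess rainfall: t_c = Σ P_i·t̄_i / ΣP_i = 1.1184 h (block centres at 0.5, 1.5 h).
Hydrograph peak occurs at t = 3 h, so basin lag t_L = 3 − 1.1184 = 1.88 h.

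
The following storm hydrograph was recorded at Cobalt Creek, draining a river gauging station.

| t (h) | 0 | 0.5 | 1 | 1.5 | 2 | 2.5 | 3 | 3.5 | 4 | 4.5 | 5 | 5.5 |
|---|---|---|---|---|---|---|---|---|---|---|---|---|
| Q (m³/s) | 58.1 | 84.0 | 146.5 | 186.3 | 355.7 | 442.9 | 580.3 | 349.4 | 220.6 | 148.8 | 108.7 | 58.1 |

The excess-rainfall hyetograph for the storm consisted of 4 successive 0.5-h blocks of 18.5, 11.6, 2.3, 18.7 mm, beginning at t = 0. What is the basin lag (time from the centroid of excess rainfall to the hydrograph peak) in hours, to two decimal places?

Centroid of excess rainfall: t_c = Σ P_i·t̄_i / ΣP_i = 0.9574 h (block centres at 0.25, 0.75, 1.25, 1.75 h).
Hydrograph peak occurs at t = 3 h, so basin lag t_L = 3 − 0.9574 = 2.04 h.

t_L ≈ 2.04 h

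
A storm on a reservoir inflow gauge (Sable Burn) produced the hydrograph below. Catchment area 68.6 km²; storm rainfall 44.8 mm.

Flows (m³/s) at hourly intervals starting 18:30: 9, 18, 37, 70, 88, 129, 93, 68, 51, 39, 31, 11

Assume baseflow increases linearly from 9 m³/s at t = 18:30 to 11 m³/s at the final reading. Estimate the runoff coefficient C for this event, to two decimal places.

ΣQ_DR = 524.0 m³/s; V = ΣQ_DR·Δt = 1.886 × 10^6 m³.
Runoff depth d = V / A = 27.50 mm.
C = d / P = 27.50 / 44.8 = 0.61.

C ≈ 0.61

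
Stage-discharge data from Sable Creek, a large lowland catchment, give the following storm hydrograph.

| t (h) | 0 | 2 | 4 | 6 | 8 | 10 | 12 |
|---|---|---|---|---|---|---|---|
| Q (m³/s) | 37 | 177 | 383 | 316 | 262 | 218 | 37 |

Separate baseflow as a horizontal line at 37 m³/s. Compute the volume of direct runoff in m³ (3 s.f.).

V ≈ 8.43 × 10^6 m³

Direct-runoff ordinates (Q − Q_b): 0.0, 140.0, 346.0, 279.0, 225.0, 181.0, 0.0 m³/s.
ΣQ_DR = 1171 m³/s.
With Δt = 2 h = 7200 s, V = ΣQ_DR · Δt = 1171 × 7200 = 8.43 × 10^6 m³.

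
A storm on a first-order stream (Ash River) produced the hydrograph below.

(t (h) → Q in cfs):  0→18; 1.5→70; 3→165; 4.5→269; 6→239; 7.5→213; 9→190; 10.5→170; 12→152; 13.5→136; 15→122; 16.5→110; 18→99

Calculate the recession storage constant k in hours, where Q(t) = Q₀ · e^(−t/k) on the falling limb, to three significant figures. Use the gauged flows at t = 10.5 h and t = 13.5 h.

k ≈ 13.4 h

On the falling limb, Q drops from 170 to 136 cfs between t = 10.5 h and t = 13.5 h (Δt = 3 h).
k = −Δt / ln(Q₂/Q₁) = −3 / ln(136/170) = 13.4 h.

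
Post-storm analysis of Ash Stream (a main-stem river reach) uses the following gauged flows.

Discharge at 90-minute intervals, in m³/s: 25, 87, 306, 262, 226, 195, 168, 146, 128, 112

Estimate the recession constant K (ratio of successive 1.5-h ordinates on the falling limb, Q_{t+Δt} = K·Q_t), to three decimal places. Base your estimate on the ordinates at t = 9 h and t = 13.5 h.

K ≈ 0.874

Using the recession-limb readings at t = 9 h and t = 13.5 h: Q falls from 168 to 112 m³/s over 3 intervals.
K = (Q₂/Q₁)^(1/3) = (112/168)^(1/3) = 0.874.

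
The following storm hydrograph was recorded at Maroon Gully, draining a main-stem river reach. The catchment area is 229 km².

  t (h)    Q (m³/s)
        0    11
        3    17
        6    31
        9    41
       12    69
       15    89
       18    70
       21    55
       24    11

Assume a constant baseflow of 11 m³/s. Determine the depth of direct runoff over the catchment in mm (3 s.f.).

Direct runoff: 0.0, 6.0, 20.0, 30.0, 58.0, 78.0, 59.0, 44.0, 0.0 m³/s; ΣQ_DR = 295.0 m³/s.
V = ΣQ_DR · Δt = 295.0 × 10800 s = 3.186 × 10^6 m³.
Over A = 229 km², depth = V / A = 13.9 mm.

d ≈ 13.9 mm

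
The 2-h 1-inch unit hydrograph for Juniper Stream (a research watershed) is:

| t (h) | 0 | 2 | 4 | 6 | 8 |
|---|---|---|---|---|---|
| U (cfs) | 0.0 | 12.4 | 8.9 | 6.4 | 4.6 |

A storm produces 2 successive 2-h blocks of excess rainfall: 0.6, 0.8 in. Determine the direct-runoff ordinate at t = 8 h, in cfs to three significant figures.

By discrete convolution, Q_j = Σ (P_i / 1 in) · U_{j−i}.
At t = 8 h (j=4): Q = (0.6/1)·4.6 + (0.8/1)·6.4 = 7.88 cfs.

Q ≈ 7.88 cfs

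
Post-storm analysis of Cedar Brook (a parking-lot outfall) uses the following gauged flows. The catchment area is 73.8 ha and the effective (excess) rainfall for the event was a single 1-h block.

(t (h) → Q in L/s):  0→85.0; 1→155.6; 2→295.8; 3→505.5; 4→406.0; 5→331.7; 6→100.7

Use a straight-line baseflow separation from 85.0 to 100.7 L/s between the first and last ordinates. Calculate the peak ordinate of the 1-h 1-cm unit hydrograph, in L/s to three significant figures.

U_p ≈ 688 L/s

Direct runoff: 0.00, 67.98, 205.57, 412.65, 310.53, 233.62, 0.00 L/s; ΣQ_DR = 1230 L/s, peak = 412.65 L/s.
Runoff depth d = ΣQ_DR·Δt / A = 1230 × 3600 / (73.8 ha) = 6.002 mm.
The 1-cm UH is the DRH scaled by (10 mm)/d, so U_p = 412.65 × 10/6.002 = 688 L/s.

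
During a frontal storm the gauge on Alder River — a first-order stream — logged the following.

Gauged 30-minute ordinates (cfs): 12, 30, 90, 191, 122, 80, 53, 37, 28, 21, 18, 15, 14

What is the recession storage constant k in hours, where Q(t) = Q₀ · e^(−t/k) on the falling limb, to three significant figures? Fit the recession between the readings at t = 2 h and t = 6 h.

k ≈ 1.85 h

On the falling limb, Q drops from 122 to 14 cfs between t = 2 h and t = 6 h (Δt = 4 h).
k = −Δt / ln(Q₂/Q₁) = −4 / ln(14/122) = 1.85 h.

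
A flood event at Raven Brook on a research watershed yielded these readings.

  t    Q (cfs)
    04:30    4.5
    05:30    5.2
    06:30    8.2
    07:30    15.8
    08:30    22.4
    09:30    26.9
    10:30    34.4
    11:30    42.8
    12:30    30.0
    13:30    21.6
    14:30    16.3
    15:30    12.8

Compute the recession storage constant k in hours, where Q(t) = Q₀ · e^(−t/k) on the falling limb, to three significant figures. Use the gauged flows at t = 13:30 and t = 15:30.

k ≈ 3.82 h

On the falling limb, Q drops from 21.6 to 12.8 cfs between t = 13:30 and t = 15:30 (Δt = 2 h).
k = −Δt / ln(Q₂/Q₁) = −2 / ln(12.8/21.6) = 3.82 h.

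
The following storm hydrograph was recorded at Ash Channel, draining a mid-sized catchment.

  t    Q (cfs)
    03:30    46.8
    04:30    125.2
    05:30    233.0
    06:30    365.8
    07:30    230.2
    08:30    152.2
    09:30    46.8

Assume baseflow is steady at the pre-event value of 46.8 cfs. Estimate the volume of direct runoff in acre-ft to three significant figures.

Direct-runoff ordinates (Q − Q_b): 0.0, 78.4, 186.2, 319.0, 183.4, 105.4, 0.0 cfs.
ΣQ_DR = 872.4 cfs.
With Δt = 1 h = 3600 s, V = ΣQ_DR · Δt = 872.4 × 3600 = 3.14 × 10^6 ft³ = 72.1 acre-ft.

V ≈ 72.1 acre-ft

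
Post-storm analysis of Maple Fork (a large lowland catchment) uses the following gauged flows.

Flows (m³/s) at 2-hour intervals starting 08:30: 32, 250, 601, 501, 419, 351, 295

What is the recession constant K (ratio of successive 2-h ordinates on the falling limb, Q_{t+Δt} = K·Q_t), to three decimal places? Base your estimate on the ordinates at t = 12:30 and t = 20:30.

Using the recession-limb readings at t = 12:30 and t = 20:30: Q falls from 601 to 295 m³/s over 4 intervals.
K = (Q₂/Q₁)^(1/4) = (295/601)^(1/4) = 0.837.

K ≈ 0.837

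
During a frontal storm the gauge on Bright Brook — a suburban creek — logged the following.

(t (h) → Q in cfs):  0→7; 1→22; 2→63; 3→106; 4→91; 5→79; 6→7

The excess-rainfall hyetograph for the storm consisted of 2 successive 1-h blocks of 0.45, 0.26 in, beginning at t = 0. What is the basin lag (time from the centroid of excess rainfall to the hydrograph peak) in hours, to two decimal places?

Centroid of excess rainfall: t_c = Σ P_i·t̄_i / ΣP_i = 0.8662 h (block centres at 0.5, 1.5 h).
Hydrograph peak occurs at t = 3 h, so basin lag t_L = 3 − 0.8662 = 2.13 h.

t_L ≈ 2.13 h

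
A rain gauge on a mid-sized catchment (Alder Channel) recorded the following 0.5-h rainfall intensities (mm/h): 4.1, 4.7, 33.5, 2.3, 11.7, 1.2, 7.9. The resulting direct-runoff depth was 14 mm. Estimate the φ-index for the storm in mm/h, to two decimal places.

φ ≈ 8.60 mm/h

Only the 2 blocks with intensity above φ contribute runoff: 33.5, 11.7 mm/h.
Σ(I−φ)·Δt = d  ⇒  (33.5+11.7 − 2φ)·0.5 = 14
φ = (45.20 − 14/0.5) / 2 = 8.60 mm/h.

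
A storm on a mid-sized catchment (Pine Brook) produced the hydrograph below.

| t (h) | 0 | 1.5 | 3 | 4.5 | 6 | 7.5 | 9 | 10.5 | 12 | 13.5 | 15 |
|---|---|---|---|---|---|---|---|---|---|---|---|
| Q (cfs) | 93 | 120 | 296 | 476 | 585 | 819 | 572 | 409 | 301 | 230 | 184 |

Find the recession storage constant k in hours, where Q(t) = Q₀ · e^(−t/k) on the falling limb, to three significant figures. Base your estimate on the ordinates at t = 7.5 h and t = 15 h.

On the falling limb, Q drops from 819 to 184 cfs between t = 7.5 h and t = 15 h (Δt = 7.5 h).
k = −Δt / ln(Q₂/Q₁) = −7.5 / ln(184/819) = 5.02 h.

k ≈ 5.02 h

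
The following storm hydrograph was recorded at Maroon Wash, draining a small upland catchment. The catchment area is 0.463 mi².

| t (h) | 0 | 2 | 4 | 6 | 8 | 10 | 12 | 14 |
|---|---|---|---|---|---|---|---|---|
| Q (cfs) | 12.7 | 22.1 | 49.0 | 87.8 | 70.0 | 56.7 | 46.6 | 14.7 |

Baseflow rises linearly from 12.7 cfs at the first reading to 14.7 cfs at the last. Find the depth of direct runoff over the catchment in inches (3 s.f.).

d ≈ 1.67 in

Direct runoff: 0.00, 9.11, 35.73, 74.24, 56.16, 42.57, 32.19, 0.00 cfs; ΣQ_DR = 250.0 cfs.
V = ΣQ_DR · Δt = 250.0 × 7200 s = 1.800 × 10^6 ft³.
Over A = 0.463 mi², depth = V / A = 1.67 in.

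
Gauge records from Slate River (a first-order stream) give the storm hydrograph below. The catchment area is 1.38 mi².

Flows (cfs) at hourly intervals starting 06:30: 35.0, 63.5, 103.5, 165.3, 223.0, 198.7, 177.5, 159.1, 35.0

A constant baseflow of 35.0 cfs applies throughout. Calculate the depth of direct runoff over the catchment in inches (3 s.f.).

d ≈ 0.950 in

Direct runoff: 0.0, 28.5, 68.5, 130.3, 188.0, 163.7, 142.5, 124.1, 0.0 cfs; ΣQ_DR = 845.6 cfs.
V = ΣQ_DR · Δt = 845.6 × 3600 s = 3.044 × 10^6 ft³.
Over A = 1.38 mi², depth = V / A = 0.950 in.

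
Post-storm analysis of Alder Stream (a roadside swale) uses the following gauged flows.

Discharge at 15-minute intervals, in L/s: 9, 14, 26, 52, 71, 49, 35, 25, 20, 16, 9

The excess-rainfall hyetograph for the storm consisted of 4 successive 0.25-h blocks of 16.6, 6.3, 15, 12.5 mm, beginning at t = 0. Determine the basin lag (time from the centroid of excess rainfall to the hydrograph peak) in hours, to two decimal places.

t_L ≈ 0.51 h

Centroid of excess rainfall: t_c = Σ P_i·t̄_i / ΣP_i = 0.4911 h (block centres at 0.125, 0.375, 0.625, 0.875 h).
Hydrograph peak occurs at t = 1 h, so basin lag t_L = 1 − 0.4911 = 0.51 h.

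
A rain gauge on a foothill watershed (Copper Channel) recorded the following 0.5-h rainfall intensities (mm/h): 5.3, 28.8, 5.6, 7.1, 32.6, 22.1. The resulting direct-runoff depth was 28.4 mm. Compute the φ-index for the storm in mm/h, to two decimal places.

Only the 3 blocks with intensity above φ contribute runoff: 28.8, 32.6, 22.1 mm/h.
Σ(I−φ)·Δt = d  ⇒  (28.8+32.6+22.1 − 3φ)·0.5 = 28.4
φ = (83.50 − 28.4/0.5) / 3 = 8.90 mm/h.

φ ≈ 8.90 mm/h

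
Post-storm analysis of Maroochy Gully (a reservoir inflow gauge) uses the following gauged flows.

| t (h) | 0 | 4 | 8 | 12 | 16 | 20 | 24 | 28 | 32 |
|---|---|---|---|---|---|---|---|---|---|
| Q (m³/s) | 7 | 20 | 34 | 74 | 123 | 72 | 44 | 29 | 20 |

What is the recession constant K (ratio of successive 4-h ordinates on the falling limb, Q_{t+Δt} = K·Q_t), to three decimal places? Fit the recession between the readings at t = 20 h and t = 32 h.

K ≈ 0.652

Using the recession-limb readings at t = 20 h and t = 32 h: Q falls from 72 to 20 m³/s over 3 intervals.
K = (Q₂/Q₁)^(1/3) = (20/72)^(1/3) = 0.652.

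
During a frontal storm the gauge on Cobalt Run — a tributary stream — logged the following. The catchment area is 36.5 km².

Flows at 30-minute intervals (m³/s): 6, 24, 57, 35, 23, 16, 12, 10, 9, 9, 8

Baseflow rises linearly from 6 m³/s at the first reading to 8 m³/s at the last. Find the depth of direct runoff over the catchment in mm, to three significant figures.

Direct runoff: 0.00, 17.80, 50.60, 28.40, 16.20, 9.00, 4.80, 2.60, 1.40, 1.20, 0.00 m³/s; ΣQ_DR = 132.0 m³/s.
V = ΣQ_DR · Δt = 132.0 × 1800 s = 2.376 × 10^5 m³.
Over A = 36.5 km², depth = V / A = 6.51 mm.

d ≈ 6.51 mm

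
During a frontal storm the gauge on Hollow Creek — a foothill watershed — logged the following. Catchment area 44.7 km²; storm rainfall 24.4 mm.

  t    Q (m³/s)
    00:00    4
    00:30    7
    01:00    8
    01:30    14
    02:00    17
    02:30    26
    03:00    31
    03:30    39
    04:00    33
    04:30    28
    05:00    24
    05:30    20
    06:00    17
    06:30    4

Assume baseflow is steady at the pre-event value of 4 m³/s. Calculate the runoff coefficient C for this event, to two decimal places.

C ≈ 0.36

ΣQ_DR = 216.0 m³/s; V = ΣQ_DR·Δt = 3.888 × 10^5 m³.
Runoff depth d = V / A = 8.698 mm.
C = d / P = 8.698 / 24.4 = 0.36.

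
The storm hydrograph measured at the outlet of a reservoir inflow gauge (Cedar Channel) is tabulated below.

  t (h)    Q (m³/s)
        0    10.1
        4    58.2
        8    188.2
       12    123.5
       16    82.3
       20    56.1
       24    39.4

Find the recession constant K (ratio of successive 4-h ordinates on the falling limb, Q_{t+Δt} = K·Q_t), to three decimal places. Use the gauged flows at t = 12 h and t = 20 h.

K ≈ 0.674

Using the recession-limb readings at t = 12 h and t = 20 h: Q falls from 123.5 to 56.1 m³/s over 2 intervals.
K = (Q₂/Q₁)^(1/2) = (56.1/123.5)^(1/2) = 0.674.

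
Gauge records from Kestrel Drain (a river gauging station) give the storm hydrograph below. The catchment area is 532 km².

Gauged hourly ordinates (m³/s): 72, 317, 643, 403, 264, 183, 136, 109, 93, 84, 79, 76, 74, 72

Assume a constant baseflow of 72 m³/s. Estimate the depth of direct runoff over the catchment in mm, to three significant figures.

Direct runoff: 0.0, 245.0, 571.0, 331.0, 192.0, 111.0, 64.0, 37.0, 21.0, 12.0, 7.0, 4.0, 2.0, 0.0 m³/s; ΣQ_DR = 1597 m³/s.
V = ΣQ_DR · Δt = 1597 × 3600 s = 5.749 × 10^6 m³.
Over A = 532 km², depth = V / A = 10.8 mm.

d ≈ 10.8 mm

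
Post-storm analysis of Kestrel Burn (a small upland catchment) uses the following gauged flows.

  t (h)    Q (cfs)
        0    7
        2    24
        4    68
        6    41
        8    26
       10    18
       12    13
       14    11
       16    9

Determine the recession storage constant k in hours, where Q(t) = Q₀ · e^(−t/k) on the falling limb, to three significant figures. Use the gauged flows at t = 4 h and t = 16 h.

k ≈ 5.93 h

On the falling limb, Q drops from 68 to 9 cfs between t = 4 h and t = 16 h (Δt = 12 h).
k = −Δt / ln(Q₂/Q₁) = −12 / ln(9/68) = 5.93 h.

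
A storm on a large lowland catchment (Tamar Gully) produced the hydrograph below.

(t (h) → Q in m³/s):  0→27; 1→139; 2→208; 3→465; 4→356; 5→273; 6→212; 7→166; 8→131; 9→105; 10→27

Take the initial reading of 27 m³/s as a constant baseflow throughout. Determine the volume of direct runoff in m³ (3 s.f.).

V ≈ 6.52 × 10^6 m³

Direct-runoff ordinates (Q − Q_b): 0.0, 112.0, 181.0, 438.0, 329.0, 246.0, 185.0, 139.0, 104.0, 78.0, 0.0 m³/s.
ΣQ_DR = 1812 m³/s.
With Δt = 1 h = 3600 s, V = ΣQ_DR · Δt = 1812 × 3600 = 6.52 × 10^6 m³.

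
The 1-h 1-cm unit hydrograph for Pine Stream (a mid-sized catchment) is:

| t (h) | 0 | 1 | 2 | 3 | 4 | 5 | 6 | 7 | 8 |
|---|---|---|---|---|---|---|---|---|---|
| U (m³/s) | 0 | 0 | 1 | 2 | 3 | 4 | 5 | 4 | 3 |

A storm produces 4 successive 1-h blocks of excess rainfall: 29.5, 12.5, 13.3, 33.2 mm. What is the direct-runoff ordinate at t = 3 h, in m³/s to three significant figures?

By discrete convolution, Q_j = Σ (P_i / 10 mm) · U_{j−i}.
At t = 3 h (j=3): Q = (29.5/10)·2 + (12.5/10)·1 + (13.3/10)·0 + (33.2/10)·0 = 7.15 m³/s.

Q ≈ 7.15 m³/s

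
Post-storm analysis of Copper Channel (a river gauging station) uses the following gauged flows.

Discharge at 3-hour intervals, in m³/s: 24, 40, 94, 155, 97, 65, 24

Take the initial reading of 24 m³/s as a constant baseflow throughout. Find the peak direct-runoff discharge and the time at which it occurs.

Subtracting baseflow gives direct-runoff ordinates: 0.0, 16.0, 70.0, 131.0, 73.0, 41.0, 0.0 m³/s.
The maximum is 131.0 m³/s, occurring at the reading for t = 9 h.

Q_p = 131.0 m³/s at t = 9 h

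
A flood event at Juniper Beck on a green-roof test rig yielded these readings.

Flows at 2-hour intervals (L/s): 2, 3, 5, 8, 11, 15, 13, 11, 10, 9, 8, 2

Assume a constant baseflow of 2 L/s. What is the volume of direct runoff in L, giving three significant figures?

Direct-runoff ordinates (Q − Q_b): 0.0, 1.0, 3.0, 6.0, 9.0, 13.0, 11.0, 9.0, 8.0, 7.0, 6.0, 0.0 L/s.
ΣQ_DR = 73.00 L/s.
With Δt = 2 h = 7200 s, V = ΣQ_DR · Δt = 73.00 × 7200 = 5.26 × 10^5 L.

V ≈ 5.26 × 10^5 L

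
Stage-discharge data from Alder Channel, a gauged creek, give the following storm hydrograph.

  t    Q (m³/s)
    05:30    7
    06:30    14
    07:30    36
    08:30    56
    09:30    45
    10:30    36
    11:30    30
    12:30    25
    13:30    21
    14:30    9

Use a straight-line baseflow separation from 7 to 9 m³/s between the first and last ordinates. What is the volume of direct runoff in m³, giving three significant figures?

V ≈ 7.16 × 10^5 m³

Direct-runoff ordinates (Q − Q_b): 0.00, 6.78, 28.56, 48.33, 37.11, 27.89, 21.67, 16.44, 12.22, 0.00 m³/s.
ΣQ_DR = 199.0 m³/s.
With Δt = 1 h = 3600 s, V = ΣQ_DR · Δt = 199.0 × 3600 = 7.16 × 10^5 m³.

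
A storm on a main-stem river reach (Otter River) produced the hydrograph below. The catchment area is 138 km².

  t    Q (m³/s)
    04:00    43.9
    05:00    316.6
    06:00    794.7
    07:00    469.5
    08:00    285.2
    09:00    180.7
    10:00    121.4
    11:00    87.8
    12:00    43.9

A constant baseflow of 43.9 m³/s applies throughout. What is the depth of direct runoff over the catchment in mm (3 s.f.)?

d ≈ 50.8 mm

Direct runoff: 0.0, 272.7, 750.8, 425.6, 241.3, 136.8, 77.5, 43.9, 0.0 m³/s; ΣQ_DR = 1949 m³/s.
V = ΣQ_DR · Δt = 1949 × 3600 s = 7.015 × 10^6 m³.
Over A = 138 km², depth = V / A = 50.8 mm.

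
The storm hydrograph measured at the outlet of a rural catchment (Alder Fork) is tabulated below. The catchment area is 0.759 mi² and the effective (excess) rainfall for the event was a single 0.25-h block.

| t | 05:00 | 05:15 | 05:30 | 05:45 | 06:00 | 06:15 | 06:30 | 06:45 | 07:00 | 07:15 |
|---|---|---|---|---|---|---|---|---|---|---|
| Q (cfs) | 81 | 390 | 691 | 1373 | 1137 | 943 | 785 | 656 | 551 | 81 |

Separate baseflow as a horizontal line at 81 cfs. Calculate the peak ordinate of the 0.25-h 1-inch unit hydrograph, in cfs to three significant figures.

Direct runoff: 0.0, 309.0, 610.0, 1292.0, 1056.0, 862.0, 704.0, 575.0, 470.0, 0.0 cfs; ΣQ_DR = 5878 cfs, peak = 1292.0 cfs.
Runoff depth d = ΣQ_DR·Δt / A = 5878 × 900 / (0.759 mi²) = 3.000 in.
The 1-inch UH is the DRH scaled by (1 in)/d, so U_p = 1292.0 × 1/3.000 = 431 cfs.

U_p ≈ 431 cfs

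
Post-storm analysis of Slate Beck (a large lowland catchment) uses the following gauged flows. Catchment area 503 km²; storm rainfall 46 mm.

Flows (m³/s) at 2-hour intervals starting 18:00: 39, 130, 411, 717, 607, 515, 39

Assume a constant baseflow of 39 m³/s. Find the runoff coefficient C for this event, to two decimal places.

ΣQ_DR = 2185 m³/s; V = ΣQ_DR·Δt = 1.573 × 10^7 m³.
Runoff depth d = V / A = 31.28 mm.
C = d / P = 31.28 / 46 = 0.68.

C ≈ 0.68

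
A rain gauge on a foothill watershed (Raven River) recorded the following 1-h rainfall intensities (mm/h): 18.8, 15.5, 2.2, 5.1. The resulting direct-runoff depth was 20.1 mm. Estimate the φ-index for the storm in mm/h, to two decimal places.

Only the 2 blocks with intensity above φ contribute runoff: 18.8, 15.5 mm/h.
Σ(I−φ)·Δt = d  ⇒  (18.8+15.5 − 2φ)·1 = 20.1
φ = (34.30 − 20.1/1) / 2 = 7.10 mm/h.

φ ≈ 7.10 mm/h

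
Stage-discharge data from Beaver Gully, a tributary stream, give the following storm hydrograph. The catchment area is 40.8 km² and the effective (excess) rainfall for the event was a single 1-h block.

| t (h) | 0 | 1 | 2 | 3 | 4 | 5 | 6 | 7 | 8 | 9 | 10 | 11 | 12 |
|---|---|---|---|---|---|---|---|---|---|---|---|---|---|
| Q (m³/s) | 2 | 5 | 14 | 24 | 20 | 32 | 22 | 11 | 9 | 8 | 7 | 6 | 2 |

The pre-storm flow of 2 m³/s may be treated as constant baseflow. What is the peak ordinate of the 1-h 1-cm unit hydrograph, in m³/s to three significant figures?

U_p ≈ 25.0 m³/s

Direct runoff: 0.0, 3.0, 12.0, 22.0, 18.0, 30.0, 20.0, 9.0, 7.0, 6.0, 5.0, 4.0, 0.0 m³/s; ΣQ_DR = 136.0 m³/s, peak = 30.0 m³/s.
Runoff depth d = ΣQ_DR·Δt / A = 136.0 × 3600 / (40.8 km²) = 12.00 mm.
The 1-cm UH is the DRH scaled by (10 mm)/d, so U_p = 30.0 × 10/12.00 = 25.0 m³/s.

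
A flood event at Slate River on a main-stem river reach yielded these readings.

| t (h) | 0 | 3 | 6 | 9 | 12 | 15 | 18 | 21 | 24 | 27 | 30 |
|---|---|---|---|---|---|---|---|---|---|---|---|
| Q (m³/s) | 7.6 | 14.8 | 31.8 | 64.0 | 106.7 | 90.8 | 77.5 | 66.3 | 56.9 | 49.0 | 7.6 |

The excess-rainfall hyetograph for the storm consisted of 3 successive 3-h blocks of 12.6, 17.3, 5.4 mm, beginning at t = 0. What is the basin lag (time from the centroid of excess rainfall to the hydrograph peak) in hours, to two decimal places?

t_L ≈ 8.11 h

Centroid of excess rainfall: t_c = Σ P_i·t̄_i / ΣP_i = 3.8881 h (block centres at 1.5, 4.5, 7.5 h).
Hydrograph peak occurs at t = 12 h, so basin lag t_L = 12 − 3.8881 = 8.11 h.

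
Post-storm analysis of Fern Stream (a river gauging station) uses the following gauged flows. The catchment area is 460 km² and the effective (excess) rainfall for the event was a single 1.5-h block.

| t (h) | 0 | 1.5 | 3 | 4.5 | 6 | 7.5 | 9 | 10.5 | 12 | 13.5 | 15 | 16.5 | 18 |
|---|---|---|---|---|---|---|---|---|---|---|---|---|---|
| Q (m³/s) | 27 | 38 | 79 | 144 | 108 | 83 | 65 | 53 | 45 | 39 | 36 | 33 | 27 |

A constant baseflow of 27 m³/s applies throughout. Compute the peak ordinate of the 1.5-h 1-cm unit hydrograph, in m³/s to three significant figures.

U_p ≈ 234 m³/s

Direct runoff: 0.0, 11.0, 52.0, 117.0, 81.0, 56.0, 38.0, 26.0, 18.0, 12.0, 9.0, 6.0, 0.0 m³/s; ΣQ_DR = 426.0 m³/s, peak = 117.0 m³/s.
Runoff depth d = ΣQ_DR·Δt / A = 426.0 × 5400 / (460 km²) = 5.001 mm.
The 1-cm UH is the DRH scaled by (10 mm)/d, so U_p = 117.0 × 10/5.001 = 234 m³/s.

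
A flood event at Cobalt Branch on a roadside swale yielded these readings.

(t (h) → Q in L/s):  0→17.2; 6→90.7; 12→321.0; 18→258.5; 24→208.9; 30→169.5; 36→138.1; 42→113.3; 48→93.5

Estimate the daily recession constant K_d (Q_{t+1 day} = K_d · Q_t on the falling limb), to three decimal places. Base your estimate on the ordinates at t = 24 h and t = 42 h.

Between t = 24 h and t = 42 h the flow falls from 208.9 to 113.3 L/s over 3×6 h = 18 h.
Per-interval ratio K = (113.3/208.9)^(1/3) = 0.8155; K_d = K^(24/6) = 0.442.

K_d ≈ 0.442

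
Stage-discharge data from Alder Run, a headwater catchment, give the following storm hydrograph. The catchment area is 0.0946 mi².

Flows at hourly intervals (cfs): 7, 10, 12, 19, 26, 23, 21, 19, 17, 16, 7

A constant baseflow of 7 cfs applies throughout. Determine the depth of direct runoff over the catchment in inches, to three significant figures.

Direct runoff: 0.0, 3.0, 5.0, 12.0, 19.0, 16.0, 14.0, 12.0, 10.0, 9.0, 0.0 cfs; ΣQ_DR = 100.0 cfs.
V = ΣQ_DR · Δt = 100.0 × 3600 s = 3.600 × 10^5 ft³.
Over A = 0.0946 mi², depth = V / A = 1.64 in.

d ≈ 1.64 in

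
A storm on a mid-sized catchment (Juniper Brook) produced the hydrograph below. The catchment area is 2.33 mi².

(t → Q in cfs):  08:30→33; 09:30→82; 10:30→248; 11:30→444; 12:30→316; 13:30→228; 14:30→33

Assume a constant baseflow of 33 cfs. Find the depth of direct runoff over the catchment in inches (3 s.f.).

d ≈ 0.767 in

Direct runoff: 0.0, 49.0, 215.0, 411.0, 283.0, 195.0, 0.0 cfs; ΣQ_DR = 1153 cfs.
V = ΣQ_DR · Δt = 1153 × 3600 s = 4.151 × 10^6 ft³.
Over A = 2.33 mi², depth = V / A = 0.767 in.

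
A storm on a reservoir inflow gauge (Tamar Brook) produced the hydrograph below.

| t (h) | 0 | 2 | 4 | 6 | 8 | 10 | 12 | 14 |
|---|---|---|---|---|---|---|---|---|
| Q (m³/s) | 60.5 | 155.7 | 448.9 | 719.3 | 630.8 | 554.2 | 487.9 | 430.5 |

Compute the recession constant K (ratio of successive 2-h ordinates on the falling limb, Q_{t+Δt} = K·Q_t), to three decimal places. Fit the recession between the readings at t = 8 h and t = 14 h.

K ≈ 0.880

Using the recession-limb readings at t = 8 h and t = 14 h: Q falls from 630.8 to 430.5 m³/s over 3 intervals.
K = (Q₂/Q₁)^(1/3) = (430.5/630.8)^(1/3) = 0.880.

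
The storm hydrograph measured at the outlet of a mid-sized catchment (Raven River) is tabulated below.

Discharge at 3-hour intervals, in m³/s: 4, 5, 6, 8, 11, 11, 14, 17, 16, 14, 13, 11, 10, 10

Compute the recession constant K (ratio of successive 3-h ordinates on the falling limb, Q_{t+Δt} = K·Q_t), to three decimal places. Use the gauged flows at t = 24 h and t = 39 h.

K ≈ 0.910

Using the recession-limb readings at t = 24 h and t = 39 h: Q falls from 16 to 10 m³/s over 5 intervals.
K = (Q₂/Q₁)^(1/5) = (10/16)^(1/5) = 0.910.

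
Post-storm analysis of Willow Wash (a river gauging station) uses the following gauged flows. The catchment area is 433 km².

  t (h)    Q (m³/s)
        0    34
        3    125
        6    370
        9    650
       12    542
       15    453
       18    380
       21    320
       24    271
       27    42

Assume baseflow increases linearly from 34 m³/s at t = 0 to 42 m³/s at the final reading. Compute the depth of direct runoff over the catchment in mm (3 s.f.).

Direct runoff: 0.00, 90.11, 334.22, 613.33, 504.44, 414.56, 340.67, 279.78, 229.89, 0.00 m³/s; ΣQ_DR = 2807 m³/s.
V = ΣQ_DR · Δt = 2807 × 10800 s = 3.032 × 10^7 m³.
Over A = 433 km², depth = V / A = 70.0 mm.

d ≈ 70.0 mm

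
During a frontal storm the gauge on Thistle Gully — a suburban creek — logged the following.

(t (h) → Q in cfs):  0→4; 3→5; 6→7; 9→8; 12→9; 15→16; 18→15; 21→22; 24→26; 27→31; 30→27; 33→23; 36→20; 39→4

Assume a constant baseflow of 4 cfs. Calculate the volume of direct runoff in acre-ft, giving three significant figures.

Direct-runoff ordinates (Q − Q_b): 0.0, 1.0, 3.0, 4.0, 5.0, 12.0, 11.0, 18.0, 22.0, 27.0, 23.0, 19.0, 16.0, 0.0 cfs.
ΣQ_DR = 161.0 cfs.
With Δt = 3 h = 10800 s, V = ΣQ_DR · Δt = 161.0 × 10800 = 1.74 × 10^6 ft³ = 39.9 acre-ft.

V ≈ 39.9 acre-ft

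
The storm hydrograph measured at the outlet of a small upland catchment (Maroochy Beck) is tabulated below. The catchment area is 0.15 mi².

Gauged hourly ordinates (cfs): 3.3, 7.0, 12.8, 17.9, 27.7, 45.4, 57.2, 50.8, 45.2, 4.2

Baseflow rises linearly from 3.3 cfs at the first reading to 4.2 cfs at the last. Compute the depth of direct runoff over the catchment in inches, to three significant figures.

d ≈ 2.42 in

Direct runoff: 0.00, 3.60, 9.30, 14.30, 24.00, 41.60, 53.30, 46.80, 41.10, 0.00 cfs; ΣQ_DR = 234.0 cfs.
V = ΣQ_DR · Δt = 234.0 × 3600 s = 8.424 × 10^5 ft³.
Over A = 0.15 mi², depth = V / A = 2.42 in.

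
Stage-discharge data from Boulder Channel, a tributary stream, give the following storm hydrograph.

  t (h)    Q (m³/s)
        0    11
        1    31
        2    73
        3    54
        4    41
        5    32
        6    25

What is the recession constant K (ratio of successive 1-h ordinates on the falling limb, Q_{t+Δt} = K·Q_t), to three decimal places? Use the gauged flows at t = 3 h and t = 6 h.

K ≈ 0.774

Using the recession-limb readings at t = 3 h and t = 6 h: Q falls from 54 to 25 m³/s over 3 intervals.
K = (Q₂/Q₁)^(1/3) = (25/54)^(1/3) = 0.774.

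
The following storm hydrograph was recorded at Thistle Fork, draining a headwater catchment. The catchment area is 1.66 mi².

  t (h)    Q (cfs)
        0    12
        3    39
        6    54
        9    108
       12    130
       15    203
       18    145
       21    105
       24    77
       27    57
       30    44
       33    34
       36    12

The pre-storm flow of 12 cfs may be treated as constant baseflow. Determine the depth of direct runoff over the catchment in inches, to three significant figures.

Direct runoff: 0.0, 27.0, 42.0, 96.0, 118.0, 191.0, 133.0, 93.0, 65.0, 45.0, 32.0, 22.0, 0.0 cfs; ΣQ_DR = 864.0 cfs.
V = ΣQ_DR · Δt = 864.0 × 10800 s = 9.331 × 10^6 ft³.
Over A = 1.66 mi², depth = V / A = 2.42 in.

d ≈ 2.42 in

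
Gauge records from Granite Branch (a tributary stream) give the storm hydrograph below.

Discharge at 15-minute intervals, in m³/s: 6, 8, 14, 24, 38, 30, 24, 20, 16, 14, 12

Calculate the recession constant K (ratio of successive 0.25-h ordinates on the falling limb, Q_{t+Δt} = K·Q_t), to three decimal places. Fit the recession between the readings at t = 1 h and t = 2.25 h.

Using the recession-limb readings at t = 1 h and t = 2.25 h: Q falls from 38 to 14 m³/s over 5 intervals.
K = (Q₂/Q₁)^(1/5) = (14/38)^(1/5) = 0.819.

K ≈ 0.819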